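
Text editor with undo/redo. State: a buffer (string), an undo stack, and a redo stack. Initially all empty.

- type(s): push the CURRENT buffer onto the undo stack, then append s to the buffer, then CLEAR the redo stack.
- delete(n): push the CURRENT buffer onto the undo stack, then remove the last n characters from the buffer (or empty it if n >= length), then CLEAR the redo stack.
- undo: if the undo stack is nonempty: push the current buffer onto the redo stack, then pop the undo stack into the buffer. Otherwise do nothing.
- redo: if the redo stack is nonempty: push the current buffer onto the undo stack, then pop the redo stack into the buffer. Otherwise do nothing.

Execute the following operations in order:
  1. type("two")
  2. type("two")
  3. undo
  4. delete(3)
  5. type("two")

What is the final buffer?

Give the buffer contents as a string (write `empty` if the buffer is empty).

After op 1 (type): buf='two' undo_depth=1 redo_depth=0
After op 2 (type): buf='twotwo' undo_depth=2 redo_depth=0
After op 3 (undo): buf='two' undo_depth=1 redo_depth=1
After op 4 (delete): buf='(empty)' undo_depth=2 redo_depth=0
After op 5 (type): buf='two' undo_depth=3 redo_depth=0

Answer: two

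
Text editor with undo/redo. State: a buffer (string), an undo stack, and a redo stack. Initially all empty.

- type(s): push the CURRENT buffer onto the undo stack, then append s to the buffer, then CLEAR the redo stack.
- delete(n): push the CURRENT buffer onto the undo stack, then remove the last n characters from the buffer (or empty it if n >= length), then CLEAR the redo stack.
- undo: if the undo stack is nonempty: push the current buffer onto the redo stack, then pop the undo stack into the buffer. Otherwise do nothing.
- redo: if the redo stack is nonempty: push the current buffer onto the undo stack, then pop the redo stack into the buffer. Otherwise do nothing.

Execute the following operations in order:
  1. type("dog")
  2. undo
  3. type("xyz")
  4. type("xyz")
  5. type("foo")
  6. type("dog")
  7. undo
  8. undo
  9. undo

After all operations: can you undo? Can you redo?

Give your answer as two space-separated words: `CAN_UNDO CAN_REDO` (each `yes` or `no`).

After op 1 (type): buf='dog' undo_depth=1 redo_depth=0
After op 2 (undo): buf='(empty)' undo_depth=0 redo_depth=1
After op 3 (type): buf='xyz' undo_depth=1 redo_depth=0
After op 4 (type): buf='xyzxyz' undo_depth=2 redo_depth=0
After op 5 (type): buf='xyzxyzfoo' undo_depth=3 redo_depth=0
After op 6 (type): buf='xyzxyzfoodog' undo_depth=4 redo_depth=0
After op 7 (undo): buf='xyzxyzfoo' undo_depth=3 redo_depth=1
After op 8 (undo): buf='xyzxyz' undo_depth=2 redo_depth=2
After op 9 (undo): buf='xyz' undo_depth=1 redo_depth=3

Answer: yes yes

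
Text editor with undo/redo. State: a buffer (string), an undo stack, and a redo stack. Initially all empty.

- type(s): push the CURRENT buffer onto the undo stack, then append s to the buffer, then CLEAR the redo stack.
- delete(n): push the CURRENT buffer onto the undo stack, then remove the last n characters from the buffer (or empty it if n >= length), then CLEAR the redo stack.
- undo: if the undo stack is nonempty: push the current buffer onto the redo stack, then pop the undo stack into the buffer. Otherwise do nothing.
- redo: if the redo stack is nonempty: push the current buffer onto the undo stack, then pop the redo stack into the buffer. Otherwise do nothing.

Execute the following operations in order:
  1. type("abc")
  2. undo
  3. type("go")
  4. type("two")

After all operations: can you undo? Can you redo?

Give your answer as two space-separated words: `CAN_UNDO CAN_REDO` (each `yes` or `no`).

Answer: yes no

Derivation:
After op 1 (type): buf='abc' undo_depth=1 redo_depth=0
After op 2 (undo): buf='(empty)' undo_depth=0 redo_depth=1
After op 3 (type): buf='go' undo_depth=1 redo_depth=0
After op 4 (type): buf='gotwo' undo_depth=2 redo_depth=0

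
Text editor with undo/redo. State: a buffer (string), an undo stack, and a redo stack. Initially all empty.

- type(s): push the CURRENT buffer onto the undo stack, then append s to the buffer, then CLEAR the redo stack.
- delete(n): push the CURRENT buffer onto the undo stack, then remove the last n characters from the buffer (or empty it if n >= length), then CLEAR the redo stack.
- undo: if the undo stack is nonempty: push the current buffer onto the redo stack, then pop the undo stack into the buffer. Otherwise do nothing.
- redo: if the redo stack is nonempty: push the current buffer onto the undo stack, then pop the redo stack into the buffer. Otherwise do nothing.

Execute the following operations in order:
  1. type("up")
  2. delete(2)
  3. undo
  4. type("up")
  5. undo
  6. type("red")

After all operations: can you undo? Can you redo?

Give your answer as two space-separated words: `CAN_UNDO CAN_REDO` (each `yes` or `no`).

Answer: yes no

Derivation:
After op 1 (type): buf='up' undo_depth=1 redo_depth=0
After op 2 (delete): buf='(empty)' undo_depth=2 redo_depth=0
After op 3 (undo): buf='up' undo_depth=1 redo_depth=1
After op 4 (type): buf='upup' undo_depth=2 redo_depth=0
After op 5 (undo): buf='up' undo_depth=1 redo_depth=1
After op 6 (type): buf='upred' undo_depth=2 redo_depth=0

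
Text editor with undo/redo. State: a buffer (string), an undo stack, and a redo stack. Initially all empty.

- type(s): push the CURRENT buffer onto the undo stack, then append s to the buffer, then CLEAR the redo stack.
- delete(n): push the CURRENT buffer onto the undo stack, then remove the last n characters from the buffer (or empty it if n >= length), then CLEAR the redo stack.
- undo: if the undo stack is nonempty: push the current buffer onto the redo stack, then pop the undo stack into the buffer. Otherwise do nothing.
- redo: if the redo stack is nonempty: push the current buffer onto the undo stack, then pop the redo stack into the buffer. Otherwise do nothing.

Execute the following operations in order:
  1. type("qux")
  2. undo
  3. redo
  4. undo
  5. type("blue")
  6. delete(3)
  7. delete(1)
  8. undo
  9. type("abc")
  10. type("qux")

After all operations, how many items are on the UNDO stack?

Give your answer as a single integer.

Answer: 4

Derivation:
After op 1 (type): buf='qux' undo_depth=1 redo_depth=0
After op 2 (undo): buf='(empty)' undo_depth=0 redo_depth=1
After op 3 (redo): buf='qux' undo_depth=1 redo_depth=0
After op 4 (undo): buf='(empty)' undo_depth=0 redo_depth=1
After op 5 (type): buf='blue' undo_depth=1 redo_depth=0
After op 6 (delete): buf='b' undo_depth=2 redo_depth=0
After op 7 (delete): buf='(empty)' undo_depth=3 redo_depth=0
After op 8 (undo): buf='b' undo_depth=2 redo_depth=1
After op 9 (type): buf='babc' undo_depth=3 redo_depth=0
After op 10 (type): buf='babcqux' undo_depth=4 redo_depth=0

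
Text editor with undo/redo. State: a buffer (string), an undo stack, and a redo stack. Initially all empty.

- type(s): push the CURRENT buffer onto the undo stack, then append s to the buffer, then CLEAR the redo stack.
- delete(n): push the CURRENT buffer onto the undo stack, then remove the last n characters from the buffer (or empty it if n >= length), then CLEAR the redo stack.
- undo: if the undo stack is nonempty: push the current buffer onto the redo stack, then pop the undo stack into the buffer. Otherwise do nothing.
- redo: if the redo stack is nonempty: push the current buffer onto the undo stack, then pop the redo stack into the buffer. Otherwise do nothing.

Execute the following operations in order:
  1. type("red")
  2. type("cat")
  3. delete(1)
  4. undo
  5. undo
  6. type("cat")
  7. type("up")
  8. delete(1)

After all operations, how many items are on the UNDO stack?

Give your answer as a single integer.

Answer: 4

Derivation:
After op 1 (type): buf='red' undo_depth=1 redo_depth=0
After op 2 (type): buf='redcat' undo_depth=2 redo_depth=0
After op 3 (delete): buf='redca' undo_depth=3 redo_depth=0
After op 4 (undo): buf='redcat' undo_depth=2 redo_depth=1
After op 5 (undo): buf='red' undo_depth=1 redo_depth=2
After op 6 (type): buf='redcat' undo_depth=2 redo_depth=0
After op 7 (type): buf='redcatup' undo_depth=3 redo_depth=0
After op 8 (delete): buf='redcatu' undo_depth=4 redo_depth=0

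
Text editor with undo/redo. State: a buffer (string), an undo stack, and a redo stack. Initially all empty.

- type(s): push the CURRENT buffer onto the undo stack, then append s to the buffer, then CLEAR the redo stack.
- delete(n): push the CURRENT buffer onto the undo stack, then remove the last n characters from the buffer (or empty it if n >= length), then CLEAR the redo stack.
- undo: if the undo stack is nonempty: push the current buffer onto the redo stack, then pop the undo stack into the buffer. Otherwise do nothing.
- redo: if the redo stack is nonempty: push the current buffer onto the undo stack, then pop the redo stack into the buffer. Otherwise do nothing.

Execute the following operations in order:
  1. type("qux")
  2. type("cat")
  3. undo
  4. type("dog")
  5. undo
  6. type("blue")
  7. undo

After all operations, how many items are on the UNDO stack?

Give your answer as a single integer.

Answer: 1

Derivation:
After op 1 (type): buf='qux' undo_depth=1 redo_depth=0
After op 2 (type): buf='quxcat' undo_depth=2 redo_depth=0
After op 3 (undo): buf='qux' undo_depth=1 redo_depth=1
After op 4 (type): buf='quxdog' undo_depth=2 redo_depth=0
After op 5 (undo): buf='qux' undo_depth=1 redo_depth=1
After op 6 (type): buf='quxblue' undo_depth=2 redo_depth=0
After op 7 (undo): buf='qux' undo_depth=1 redo_depth=1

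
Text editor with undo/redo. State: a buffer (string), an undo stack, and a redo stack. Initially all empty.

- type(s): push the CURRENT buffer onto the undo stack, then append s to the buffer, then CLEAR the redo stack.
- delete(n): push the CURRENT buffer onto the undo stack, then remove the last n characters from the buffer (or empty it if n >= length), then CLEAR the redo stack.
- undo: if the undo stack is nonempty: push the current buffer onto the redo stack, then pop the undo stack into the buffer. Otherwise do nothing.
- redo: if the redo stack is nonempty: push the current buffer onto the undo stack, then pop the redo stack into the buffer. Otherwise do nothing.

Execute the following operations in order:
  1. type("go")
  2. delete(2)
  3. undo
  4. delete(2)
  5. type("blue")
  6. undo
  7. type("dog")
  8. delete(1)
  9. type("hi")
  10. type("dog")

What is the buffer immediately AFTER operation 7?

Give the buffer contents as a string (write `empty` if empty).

After op 1 (type): buf='go' undo_depth=1 redo_depth=0
After op 2 (delete): buf='(empty)' undo_depth=2 redo_depth=0
After op 3 (undo): buf='go' undo_depth=1 redo_depth=1
After op 4 (delete): buf='(empty)' undo_depth=2 redo_depth=0
After op 5 (type): buf='blue' undo_depth=3 redo_depth=0
After op 6 (undo): buf='(empty)' undo_depth=2 redo_depth=1
After op 7 (type): buf='dog' undo_depth=3 redo_depth=0

Answer: dog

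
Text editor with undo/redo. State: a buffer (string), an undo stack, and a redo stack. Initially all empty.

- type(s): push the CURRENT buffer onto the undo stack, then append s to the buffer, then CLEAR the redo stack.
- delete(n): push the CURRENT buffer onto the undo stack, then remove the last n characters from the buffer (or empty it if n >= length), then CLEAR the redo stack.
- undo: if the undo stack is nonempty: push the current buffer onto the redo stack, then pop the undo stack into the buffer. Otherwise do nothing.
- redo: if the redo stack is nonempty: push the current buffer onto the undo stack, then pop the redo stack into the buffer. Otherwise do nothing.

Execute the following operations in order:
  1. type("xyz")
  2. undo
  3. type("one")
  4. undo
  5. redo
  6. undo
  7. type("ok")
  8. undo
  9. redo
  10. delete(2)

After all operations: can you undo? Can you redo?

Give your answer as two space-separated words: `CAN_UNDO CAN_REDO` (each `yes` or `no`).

After op 1 (type): buf='xyz' undo_depth=1 redo_depth=0
After op 2 (undo): buf='(empty)' undo_depth=0 redo_depth=1
After op 3 (type): buf='one' undo_depth=1 redo_depth=0
After op 4 (undo): buf='(empty)' undo_depth=0 redo_depth=1
After op 5 (redo): buf='one' undo_depth=1 redo_depth=0
After op 6 (undo): buf='(empty)' undo_depth=0 redo_depth=1
After op 7 (type): buf='ok' undo_depth=1 redo_depth=0
After op 8 (undo): buf='(empty)' undo_depth=0 redo_depth=1
After op 9 (redo): buf='ok' undo_depth=1 redo_depth=0
After op 10 (delete): buf='(empty)' undo_depth=2 redo_depth=0

Answer: yes no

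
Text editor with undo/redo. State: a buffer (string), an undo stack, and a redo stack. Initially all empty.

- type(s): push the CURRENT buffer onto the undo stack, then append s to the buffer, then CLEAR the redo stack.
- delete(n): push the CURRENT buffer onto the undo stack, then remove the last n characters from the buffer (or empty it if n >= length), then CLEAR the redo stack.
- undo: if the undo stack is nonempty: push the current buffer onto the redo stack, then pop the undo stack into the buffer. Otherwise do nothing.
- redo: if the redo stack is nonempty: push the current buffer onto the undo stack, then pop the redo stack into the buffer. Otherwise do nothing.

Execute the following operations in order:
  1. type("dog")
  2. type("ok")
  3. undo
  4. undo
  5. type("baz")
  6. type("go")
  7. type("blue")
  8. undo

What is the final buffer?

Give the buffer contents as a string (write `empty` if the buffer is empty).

Answer: bazgo

Derivation:
After op 1 (type): buf='dog' undo_depth=1 redo_depth=0
After op 2 (type): buf='dogok' undo_depth=2 redo_depth=0
After op 3 (undo): buf='dog' undo_depth=1 redo_depth=1
After op 4 (undo): buf='(empty)' undo_depth=0 redo_depth=2
After op 5 (type): buf='baz' undo_depth=1 redo_depth=0
After op 6 (type): buf='bazgo' undo_depth=2 redo_depth=0
After op 7 (type): buf='bazgoblue' undo_depth=3 redo_depth=0
After op 8 (undo): buf='bazgo' undo_depth=2 redo_depth=1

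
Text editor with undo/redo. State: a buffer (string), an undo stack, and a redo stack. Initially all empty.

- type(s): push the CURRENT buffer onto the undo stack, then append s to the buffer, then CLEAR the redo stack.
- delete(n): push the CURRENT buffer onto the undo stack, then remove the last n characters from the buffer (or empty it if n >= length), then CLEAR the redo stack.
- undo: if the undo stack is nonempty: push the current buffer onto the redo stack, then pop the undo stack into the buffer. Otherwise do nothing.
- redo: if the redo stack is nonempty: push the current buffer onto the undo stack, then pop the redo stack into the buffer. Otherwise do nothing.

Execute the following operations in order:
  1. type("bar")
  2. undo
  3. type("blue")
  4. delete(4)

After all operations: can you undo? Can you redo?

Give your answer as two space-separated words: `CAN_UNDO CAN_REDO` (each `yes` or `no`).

Answer: yes no

Derivation:
After op 1 (type): buf='bar' undo_depth=1 redo_depth=0
After op 2 (undo): buf='(empty)' undo_depth=0 redo_depth=1
After op 3 (type): buf='blue' undo_depth=1 redo_depth=0
After op 4 (delete): buf='(empty)' undo_depth=2 redo_depth=0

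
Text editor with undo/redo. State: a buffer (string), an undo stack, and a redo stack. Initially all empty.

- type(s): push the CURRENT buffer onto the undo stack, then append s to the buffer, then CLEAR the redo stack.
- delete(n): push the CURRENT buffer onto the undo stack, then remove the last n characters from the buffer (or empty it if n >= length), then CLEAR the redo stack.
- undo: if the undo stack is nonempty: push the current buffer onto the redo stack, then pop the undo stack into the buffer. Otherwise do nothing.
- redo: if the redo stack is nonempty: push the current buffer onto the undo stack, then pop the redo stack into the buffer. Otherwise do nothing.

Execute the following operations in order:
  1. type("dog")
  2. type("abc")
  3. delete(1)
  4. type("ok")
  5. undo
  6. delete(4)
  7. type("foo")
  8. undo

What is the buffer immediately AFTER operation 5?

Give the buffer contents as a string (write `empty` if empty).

After op 1 (type): buf='dog' undo_depth=1 redo_depth=0
After op 2 (type): buf='dogabc' undo_depth=2 redo_depth=0
After op 3 (delete): buf='dogab' undo_depth=3 redo_depth=0
After op 4 (type): buf='dogabok' undo_depth=4 redo_depth=0
After op 5 (undo): buf='dogab' undo_depth=3 redo_depth=1

Answer: dogab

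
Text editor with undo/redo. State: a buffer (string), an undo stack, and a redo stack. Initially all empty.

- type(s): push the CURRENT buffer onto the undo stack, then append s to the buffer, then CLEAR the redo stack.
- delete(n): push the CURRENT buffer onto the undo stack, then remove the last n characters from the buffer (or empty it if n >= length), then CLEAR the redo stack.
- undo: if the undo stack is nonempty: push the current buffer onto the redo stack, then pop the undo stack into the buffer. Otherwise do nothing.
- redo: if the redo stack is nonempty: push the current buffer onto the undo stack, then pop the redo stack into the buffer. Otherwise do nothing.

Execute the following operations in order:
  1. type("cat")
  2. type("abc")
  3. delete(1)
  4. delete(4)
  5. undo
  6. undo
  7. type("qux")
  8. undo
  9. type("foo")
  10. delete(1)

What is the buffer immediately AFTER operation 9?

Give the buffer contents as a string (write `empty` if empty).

After op 1 (type): buf='cat' undo_depth=1 redo_depth=0
After op 2 (type): buf='catabc' undo_depth=2 redo_depth=0
After op 3 (delete): buf='catab' undo_depth=3 redo_depth=0
After op 4 (delete): buf='c' undo_depth=4 redo_depth=0
After op 5 (undo): buf='catab' undo_depth=3 redo_depth=1
After op 6 (undo): buf='catabc' undo_depth=2 redo_depth=2
After op 7 (type): buf='catabcqux' undo_depth=3 redo_depth=0
After op 8 (undo): buf='catabc' undo_depth=2 redo_depth=1
After op 9 (type): buf='catabcfoo' undo_depth=3 redo_depth=0

Answer: catabcfoo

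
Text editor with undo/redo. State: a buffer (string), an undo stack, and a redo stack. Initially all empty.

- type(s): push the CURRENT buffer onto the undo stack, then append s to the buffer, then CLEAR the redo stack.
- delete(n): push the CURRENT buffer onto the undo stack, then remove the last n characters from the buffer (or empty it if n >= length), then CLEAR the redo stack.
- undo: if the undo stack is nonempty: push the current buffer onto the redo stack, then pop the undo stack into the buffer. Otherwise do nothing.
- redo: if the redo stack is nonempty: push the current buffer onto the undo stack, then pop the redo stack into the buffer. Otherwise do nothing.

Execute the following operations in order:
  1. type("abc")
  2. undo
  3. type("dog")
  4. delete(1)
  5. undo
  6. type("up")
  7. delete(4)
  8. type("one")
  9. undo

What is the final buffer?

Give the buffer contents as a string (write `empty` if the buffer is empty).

Answer: d

Derivation:
After op 1 (type): buf='abc' undo_depth=1 redo_depth=0
After op 2 (undo): buf='(empty)' undo_depth=0 redo_depth=1
After op 3 (type): buf='dog' undo_depth=1 redo_depth=0
After op 4 (delete): buf='do' undo_depth=2 redo_depth=0
After op 5 (undo): buf='dog' undo_depth=1 redo_depth=1
After op 6 (type): buf='dogup' undo_depth=2 redo_depth=0
After op 7 (delete): buf='d' undo_depth=3 redo_depth=0
After op 8 (type): buf='done' undo_depth=4 redo_depth=0
After op 9 (undo): buf='d' undo_depth=3 redo_depth=1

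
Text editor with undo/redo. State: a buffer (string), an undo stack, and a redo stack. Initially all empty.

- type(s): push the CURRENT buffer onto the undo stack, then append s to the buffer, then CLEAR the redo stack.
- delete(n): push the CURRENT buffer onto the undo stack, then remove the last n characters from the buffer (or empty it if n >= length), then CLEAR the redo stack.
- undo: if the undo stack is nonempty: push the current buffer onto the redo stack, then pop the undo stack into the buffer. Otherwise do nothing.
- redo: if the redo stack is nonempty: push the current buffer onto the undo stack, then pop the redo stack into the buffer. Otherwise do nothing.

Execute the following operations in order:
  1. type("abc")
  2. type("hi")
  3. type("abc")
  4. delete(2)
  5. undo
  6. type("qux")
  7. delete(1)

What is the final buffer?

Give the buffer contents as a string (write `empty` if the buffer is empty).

Answer: abchiabcqu

Derivation:
After op 1 (type): buf='abc' undo_depth=1 redo_depth=0
After op 2 (type): buf='abchi' undo_depth=2 redo_depth=0
After op 3 (type): buf='abchiabc' undo_depth=3 redo_depth=0
After op 4 (delete): buf='abchia' undo_depth=4 redo_depth=0
After op 5 (undo): buf='abchiabc' undo_depth=3 redo_depth=1
After op 6 (type): buf='abchiabcqux' undo_depth=4 redo_depth=0
After op 7 (delete): buf='abchiabcqu' undo_depth=5 redo_depth=0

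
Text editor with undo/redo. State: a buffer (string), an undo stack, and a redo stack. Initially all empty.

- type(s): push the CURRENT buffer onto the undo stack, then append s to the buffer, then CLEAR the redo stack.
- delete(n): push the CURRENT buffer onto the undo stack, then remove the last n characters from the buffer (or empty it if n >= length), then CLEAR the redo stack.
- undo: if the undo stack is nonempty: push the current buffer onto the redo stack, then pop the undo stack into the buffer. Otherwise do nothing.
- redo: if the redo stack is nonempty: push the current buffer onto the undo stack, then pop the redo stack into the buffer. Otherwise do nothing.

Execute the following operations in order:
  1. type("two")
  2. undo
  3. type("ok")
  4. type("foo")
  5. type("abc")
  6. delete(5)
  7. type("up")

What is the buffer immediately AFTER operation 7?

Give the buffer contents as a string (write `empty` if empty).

Answer: okfup

Derivation:
After op 1 (type): buf='two' undo_depth=1 redo_depth=0
After op 2 (undo): buf='(empty)' undo_depth=0 redo_depth=1
After op 3 (type): buf='ok' undo_depth=1 redo_depth=0
After op 4 (type): buf='okfoo' undo_depth=2 redo_depth=0
After op 5 (type): buf='okfooabc' undo_depth=3 redo_depth=0
After op 6 (delete): buf='okf' undo_depth=4 redo_depth=0
After op 7 (type): buf='okfup' undo_depth=5 redo_depth=0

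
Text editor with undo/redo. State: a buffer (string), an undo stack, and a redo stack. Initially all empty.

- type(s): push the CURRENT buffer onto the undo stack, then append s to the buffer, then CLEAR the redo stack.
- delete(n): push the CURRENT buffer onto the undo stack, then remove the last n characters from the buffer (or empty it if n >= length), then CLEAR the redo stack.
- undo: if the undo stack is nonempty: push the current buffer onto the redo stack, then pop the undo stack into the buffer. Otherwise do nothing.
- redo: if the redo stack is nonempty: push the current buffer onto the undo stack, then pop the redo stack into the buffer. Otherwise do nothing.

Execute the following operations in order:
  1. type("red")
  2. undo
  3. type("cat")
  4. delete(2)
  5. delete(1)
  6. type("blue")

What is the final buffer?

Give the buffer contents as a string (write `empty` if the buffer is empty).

After op 1 (type): buf='red' undo_depth=1 redo_depth=0
After op 2 (undo): buf='(empty)' undo_depth=0 redo_depth=1
After op 3 (type): buf='cat' undo_depth=1 redo_depth=0
After op 4 (delete): buf='c' undo_depth=2 redo_depth=0
After op 5 (delete): buf='(empty)' undo_depth=3 redo_depth=0
After op 6 (type): buf='blue' undo_depth=4 redo_depth=0

Answer: blue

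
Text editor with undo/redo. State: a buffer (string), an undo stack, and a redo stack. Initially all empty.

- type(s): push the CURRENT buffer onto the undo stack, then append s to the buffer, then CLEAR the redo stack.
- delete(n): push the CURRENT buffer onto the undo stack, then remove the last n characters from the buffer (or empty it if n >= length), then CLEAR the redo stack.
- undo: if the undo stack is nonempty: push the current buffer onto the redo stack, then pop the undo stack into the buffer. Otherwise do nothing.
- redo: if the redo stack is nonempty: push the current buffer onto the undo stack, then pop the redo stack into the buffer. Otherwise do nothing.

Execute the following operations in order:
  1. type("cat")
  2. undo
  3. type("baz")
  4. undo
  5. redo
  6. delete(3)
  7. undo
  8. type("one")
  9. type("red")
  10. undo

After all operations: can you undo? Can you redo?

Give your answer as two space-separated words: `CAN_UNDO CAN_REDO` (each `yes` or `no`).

Answer: yes yes

Derivation:
After op 1 (type): buf='cat' undo_depth=1 redo_depth=0
After op 2 (undo): buf='(empty)' undo_depth=0 redo_depth=1
After op 3 (type): buf='baz' undo_depth=1 redo_depth=0
After op 4 (undo): buf='(empty)' undo_depth=0 redo_depth=1
After op 5 (redo): buf='baz' undo_depth=1 redo_depth=0
After op 6 (delete): buf='(empty)' undo_depth=2 redo_depth=0
After op 7 (undo): buf='baz' undo_depth=1 redo_depth=1
After op 8 (type): buf='bazone' undo_depth=2 redo_depth=0
After op 9 (type): buf='bazonered' undo_depth=3 redo_depth=0
After op 10 (undo): buf='bazone' undo_depth=2 redo_depth=1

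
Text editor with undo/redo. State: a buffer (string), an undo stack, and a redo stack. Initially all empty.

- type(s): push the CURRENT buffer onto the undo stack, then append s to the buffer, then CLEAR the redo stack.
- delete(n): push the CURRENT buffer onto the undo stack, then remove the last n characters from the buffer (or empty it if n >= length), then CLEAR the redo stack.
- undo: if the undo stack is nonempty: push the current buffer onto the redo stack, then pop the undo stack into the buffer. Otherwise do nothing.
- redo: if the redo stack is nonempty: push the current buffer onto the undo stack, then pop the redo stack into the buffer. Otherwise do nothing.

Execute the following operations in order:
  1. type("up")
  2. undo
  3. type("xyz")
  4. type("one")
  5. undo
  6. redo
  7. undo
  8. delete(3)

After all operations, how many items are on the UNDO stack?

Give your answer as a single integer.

Answer: 2

Derivation:
After op 1 (type): buf='up' undo_depth=1 redo_depth=0
After op 2 (undo): buf='(empty)' undo_depth=0 redo_depth=1
After op 3 (type): buf='xyz' undo_depth=1 redo_depth=0
After op 4 (type): buf='xyzone' undo_depth=2 redo_depth=0
After op 5 (undo): buf='xyz' undo_depth=1 redo_depth=1
After op 6 (redo): buf='xyzone' undo_depth=2 redo_depth=0
After op 7 (undo): buf='xyz' undo_depth=1 redo_depth=1
After op 8 (delete): buf='(empty)' undo_depth=2 redo_depth=0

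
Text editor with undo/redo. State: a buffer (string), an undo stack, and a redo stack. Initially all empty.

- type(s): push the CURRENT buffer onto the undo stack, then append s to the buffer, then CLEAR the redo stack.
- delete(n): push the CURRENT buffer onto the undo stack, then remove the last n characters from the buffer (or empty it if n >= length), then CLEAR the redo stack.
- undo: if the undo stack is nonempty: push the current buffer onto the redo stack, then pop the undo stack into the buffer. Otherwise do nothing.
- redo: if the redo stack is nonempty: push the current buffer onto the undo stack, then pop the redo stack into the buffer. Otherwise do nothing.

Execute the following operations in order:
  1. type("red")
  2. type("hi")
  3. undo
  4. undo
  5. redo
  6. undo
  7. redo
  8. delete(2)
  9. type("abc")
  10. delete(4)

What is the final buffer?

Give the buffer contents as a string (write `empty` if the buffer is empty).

Answer: empty

Derivation:
After op 1 (type): buf='red' undo_depth=1 redo_depth=0
After op 2 (type): buf='redhi' undo_depth=2 redo_depth=0
After op 3 (undo): buf='red' undo_depth=1 redo_depth=1
After op 4 (undo): buf='(empty)' undo_depth=0 redo_depth=2
After op 5 (redo): buf='red' undo_depth=1 redo_depth=1
After op 6 (undo): buf='(empty)' undo_depth=0 redo_depth=2
After op 7 (redo): buf='red' undo_depth=1 redo_depth=1
After op 8 (delete): buf='r' undo_depth=2 redo_depth=0
After op 9 (type): buf='rabc' undo_depth=3 redo_depth=0
After op 10 (delete): buf='(empty)' undo_depth=4 redo_depth=0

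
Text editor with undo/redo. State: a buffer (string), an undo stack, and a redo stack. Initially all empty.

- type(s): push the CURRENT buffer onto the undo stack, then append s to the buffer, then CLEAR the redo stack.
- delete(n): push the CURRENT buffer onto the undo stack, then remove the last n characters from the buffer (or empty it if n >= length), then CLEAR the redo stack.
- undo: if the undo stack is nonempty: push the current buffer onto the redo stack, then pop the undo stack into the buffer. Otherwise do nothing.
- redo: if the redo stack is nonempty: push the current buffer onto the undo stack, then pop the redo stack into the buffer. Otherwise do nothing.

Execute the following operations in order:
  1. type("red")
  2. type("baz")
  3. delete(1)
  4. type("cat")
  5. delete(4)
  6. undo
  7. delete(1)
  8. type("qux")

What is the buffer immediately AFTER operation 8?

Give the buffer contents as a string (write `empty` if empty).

After op 1 (type): buf='red' undo_depth=1 redo_depth=0
After op 2 (type): buf='redbaz' undo_depth=2 redo_depth=0
After op 3 (delete): buf='redba' undo_depth=3 redo_depth=0
After op 4 (type): buf='redbacat' undo_depth=4 redo_depth=0
After op 5 (delete): buf='redb' undo_depth=5 redo_depth=0
After op 6 (undo): buf='redbacat' undo_depth=4 redo_depth=1
After op 7 (delete): buf='redbaca' undo_depth=5 redo_depth=0
After op 8 (type): buf='redbacaqux' undo_depth=6 redo_depth=0

Answer: redbacaqux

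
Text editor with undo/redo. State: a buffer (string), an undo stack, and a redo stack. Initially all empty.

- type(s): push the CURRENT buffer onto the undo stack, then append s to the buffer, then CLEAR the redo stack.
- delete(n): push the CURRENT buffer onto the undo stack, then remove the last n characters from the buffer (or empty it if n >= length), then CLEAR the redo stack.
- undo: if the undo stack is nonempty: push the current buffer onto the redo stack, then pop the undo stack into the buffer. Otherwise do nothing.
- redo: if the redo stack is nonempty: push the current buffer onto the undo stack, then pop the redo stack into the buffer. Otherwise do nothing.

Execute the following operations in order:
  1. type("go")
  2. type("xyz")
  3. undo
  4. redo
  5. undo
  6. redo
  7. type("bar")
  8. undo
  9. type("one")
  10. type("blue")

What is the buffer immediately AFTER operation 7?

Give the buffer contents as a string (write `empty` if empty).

Answer: goxyzbar

Derivation:
After op 1 (type): buf='go' undo_depth=1 redo_depth=0
After op 2 (type): buf='goxyz' undo_depth=2 redo_depth=0
After op 3 (undo): buf='go' undo_depth=1 redo_depth=1
After op 4 (redo): buf='goxyz' undo_depth=2 redo_depth=0
After op 5 (undo): buf='go' undo_depth=1 redo_depth=1
After op 6 (redo): buf='goxyz' undo_depth=2 redo_depth=0
After op 7 (type): buf='goxyzbar' undo_depth=3 redo_depth=0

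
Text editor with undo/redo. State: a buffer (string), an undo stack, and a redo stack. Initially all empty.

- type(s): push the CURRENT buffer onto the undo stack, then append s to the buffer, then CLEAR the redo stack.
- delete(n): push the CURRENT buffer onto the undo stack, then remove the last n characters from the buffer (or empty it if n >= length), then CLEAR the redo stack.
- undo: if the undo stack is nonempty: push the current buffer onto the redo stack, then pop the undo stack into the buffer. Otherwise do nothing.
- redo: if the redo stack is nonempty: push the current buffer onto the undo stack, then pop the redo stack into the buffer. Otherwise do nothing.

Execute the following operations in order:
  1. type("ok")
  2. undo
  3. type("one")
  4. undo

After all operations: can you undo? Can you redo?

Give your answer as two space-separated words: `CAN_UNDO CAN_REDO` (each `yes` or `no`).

Answer: no yes

Derivation:
After op 1 (type): buf='ok' undo_depth=1 redo_depth=0
After op 2 (undo): buf='(empty)' undo_depth=0 redo_depth=1
After op 3 (type): buf='one' undo_depth=1 redo_depth=0
After op 4 (undo): buf='(empty)' undo_depth=0 redo_depth=1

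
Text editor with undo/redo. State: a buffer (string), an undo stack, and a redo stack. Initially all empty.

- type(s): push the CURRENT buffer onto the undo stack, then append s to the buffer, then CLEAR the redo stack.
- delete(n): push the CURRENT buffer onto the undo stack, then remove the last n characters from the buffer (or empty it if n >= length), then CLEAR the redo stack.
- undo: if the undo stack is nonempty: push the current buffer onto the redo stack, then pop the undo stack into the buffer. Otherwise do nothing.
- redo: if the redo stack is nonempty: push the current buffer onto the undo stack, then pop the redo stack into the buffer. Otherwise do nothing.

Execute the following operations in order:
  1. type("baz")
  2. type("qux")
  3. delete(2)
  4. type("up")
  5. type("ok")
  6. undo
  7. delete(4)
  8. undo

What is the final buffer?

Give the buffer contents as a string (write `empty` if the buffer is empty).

After op 1 (type): buf='baz' undo_depth=1 redo_depth=0
After op 2 (type): buf='bazqux' undo_depth=2 redo_depth=0
After op 3 (delete): buf='bazq' undo_depth=3 redo_depth=0
After op 4 (type): buf='bazqup' undo_depth=4 redo_depth=0
After op 5 (type): buf='bazqupok' undo_depth=5 redo_depth=0
After op 6 (undo): buf='bazqup' undo_depth=4 redo_depth=1
After op 7 (delete): buf='ba' undo_depth=5 redo_depth=0
After op 8 (undo): buf='bazqup' undo_depth=4 redo_depth=1

Answer: bazqup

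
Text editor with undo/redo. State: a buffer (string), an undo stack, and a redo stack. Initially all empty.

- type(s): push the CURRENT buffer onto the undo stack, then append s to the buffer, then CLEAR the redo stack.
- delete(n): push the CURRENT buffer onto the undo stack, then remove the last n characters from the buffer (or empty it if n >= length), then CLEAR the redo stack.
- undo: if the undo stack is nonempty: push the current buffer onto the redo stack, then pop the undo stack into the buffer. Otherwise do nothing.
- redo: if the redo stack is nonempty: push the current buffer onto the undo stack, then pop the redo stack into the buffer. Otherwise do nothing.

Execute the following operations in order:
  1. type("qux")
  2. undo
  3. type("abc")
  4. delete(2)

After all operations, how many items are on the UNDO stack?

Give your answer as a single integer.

Answer: 2

Derivation:
After op 1 (type): buf='qux' undo_depth=1 redo_depth=0
After op 2 (undo): buf='(empty)' undo_depth=0 redo_depth=1
After op 3 (type): buf='abc' undo_depth=1 redo_depth=0
After op 4 (delete): buf='a' undo_depth=2 redo_depth=0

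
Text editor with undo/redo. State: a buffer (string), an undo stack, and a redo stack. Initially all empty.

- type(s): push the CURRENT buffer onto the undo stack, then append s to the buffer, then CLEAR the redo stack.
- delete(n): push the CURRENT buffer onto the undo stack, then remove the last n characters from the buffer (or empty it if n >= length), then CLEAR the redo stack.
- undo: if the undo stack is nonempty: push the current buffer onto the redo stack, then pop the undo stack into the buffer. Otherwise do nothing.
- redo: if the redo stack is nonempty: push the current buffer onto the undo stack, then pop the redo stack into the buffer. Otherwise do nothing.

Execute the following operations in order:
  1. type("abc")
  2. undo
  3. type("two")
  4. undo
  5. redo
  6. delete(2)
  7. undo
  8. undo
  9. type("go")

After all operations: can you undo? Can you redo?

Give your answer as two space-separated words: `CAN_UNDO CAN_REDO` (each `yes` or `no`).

After op 1 (type): buf='abc' undo_depth=1 redo_depth=0
After op 2 (undo): buf='(empty)' undo_depth=0 redo_depth=1
After op 3 (type): buf='two' undo_depth=1 redo_depth=0
After op 4 (undo): buf='(empty)' undo_depth=0 redo_depth=1
After op 5 (redo): buf='two' undo_depth=1 redo_depth=0
After op 6 (delete): buf='t' undo_depth=2 redo_depth=0
After op 7 (undo): buf='two' undo_depth=1 redo_depth=1
After op 8 (undo): buf='(empty)' undo_depth=0 redo_depth=2
After op 9 (type): buf='go' undo_depth=1 redo_depth=0

Answer: yes no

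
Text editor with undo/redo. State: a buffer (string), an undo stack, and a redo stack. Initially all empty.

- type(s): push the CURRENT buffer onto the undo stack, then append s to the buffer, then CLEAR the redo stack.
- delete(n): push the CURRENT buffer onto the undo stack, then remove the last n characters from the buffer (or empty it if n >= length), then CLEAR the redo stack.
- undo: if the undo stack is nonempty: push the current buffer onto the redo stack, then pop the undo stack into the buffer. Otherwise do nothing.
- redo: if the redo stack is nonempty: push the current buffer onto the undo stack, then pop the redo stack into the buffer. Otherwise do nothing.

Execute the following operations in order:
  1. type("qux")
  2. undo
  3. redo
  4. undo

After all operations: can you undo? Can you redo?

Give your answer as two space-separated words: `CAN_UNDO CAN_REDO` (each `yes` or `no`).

Answer: no yes

Derivation:
After op 1 (type): buf='qux' undo_depth=1 redo_depth=0
After op 2 (undo): buf='(empty)' undo_depth=0 redo_depth=1
After op 3 (redo): buf='qux' undo_depth=1 redo_depth=0
After op 4 (undo): buf='(empty)' undo_depth=0 redo_depth=1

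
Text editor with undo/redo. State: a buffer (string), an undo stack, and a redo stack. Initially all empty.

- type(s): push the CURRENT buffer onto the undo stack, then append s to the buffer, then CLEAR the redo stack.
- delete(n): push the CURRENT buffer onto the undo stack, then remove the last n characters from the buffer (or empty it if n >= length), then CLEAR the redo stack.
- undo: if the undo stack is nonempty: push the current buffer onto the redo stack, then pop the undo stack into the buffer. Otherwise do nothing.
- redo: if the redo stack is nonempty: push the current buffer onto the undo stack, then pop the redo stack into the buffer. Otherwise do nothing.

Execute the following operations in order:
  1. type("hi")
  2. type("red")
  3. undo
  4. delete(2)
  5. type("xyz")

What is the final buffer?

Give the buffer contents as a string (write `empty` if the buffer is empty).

After op 1 (type): buf='hi' undo_depth=1 redo_depth=0
After op 2 (type): buf='hired' undo_depth=2 redo_depth=0
After op 3 (undo): buf='hi' undo_depth=1 redo_depth=1
After op 4 (delete): buf='(empty)' undo_depth=2 redo_depth=0
After op 5 (type): buf='xyz' undo_depth=3 redo_depth=0

Answer: xyz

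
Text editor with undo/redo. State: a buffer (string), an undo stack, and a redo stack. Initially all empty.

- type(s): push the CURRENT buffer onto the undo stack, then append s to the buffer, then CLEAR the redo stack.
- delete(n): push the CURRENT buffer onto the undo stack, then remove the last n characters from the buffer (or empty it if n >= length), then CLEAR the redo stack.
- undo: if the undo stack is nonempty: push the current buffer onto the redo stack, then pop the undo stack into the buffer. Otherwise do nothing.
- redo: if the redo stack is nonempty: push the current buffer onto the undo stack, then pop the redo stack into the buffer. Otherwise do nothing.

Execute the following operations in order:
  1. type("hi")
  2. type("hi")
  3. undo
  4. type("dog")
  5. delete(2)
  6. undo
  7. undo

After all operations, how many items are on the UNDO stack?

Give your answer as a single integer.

Answer: 1

Derivation:
After op 1 (type): buf='hi' undo_depth=1 redo_depth=0
After op 2 (type): buf='hihi' undo_depth=2 redo_depth=0
After op 3 (undo): buf='hi' undo_depth=1 redo_depth=1
After op 4 (type): buf='hidog' undo_depth=2 redo_depth=0
After op 5 (delete): buf='hid' undo_depth=3 redo_depth=0
After op 6 (undo): buf='hidog' undo_depth=2 redo_depth=1
After op 7 (undo): buf='hi' undo_depth=1 redo_depth=2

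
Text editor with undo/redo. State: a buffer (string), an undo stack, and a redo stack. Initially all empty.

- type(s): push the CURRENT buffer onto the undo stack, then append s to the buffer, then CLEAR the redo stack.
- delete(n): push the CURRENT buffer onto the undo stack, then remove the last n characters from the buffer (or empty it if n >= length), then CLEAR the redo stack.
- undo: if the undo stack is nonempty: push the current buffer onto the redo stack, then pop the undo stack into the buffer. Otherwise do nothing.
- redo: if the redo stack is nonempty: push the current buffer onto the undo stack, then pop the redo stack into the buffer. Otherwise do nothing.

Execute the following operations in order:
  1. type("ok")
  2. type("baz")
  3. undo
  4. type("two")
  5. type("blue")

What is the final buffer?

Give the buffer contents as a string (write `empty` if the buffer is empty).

Answer: oktwoblue

Derivation:
After op 1 (type): buf='ok' undo_depth=1 redo_depth=0
After op 2 (type): buf='okbaz' undo_depth=2 redo_depth=0
After op 3 (undo): buf='ok' undo_depth=1 redo_depth=1
After op 4 (type): buf='oktwo' undo_depth=2 redo_depth=0
After op 5 (type): buf='oktwoblue' undo_depth=3 redo_depth=0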